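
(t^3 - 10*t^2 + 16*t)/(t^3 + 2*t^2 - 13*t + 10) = t*(t - 8)/(t^2 + 4*t - 5)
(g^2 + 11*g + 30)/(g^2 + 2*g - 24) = (g + 5)/(g - 4)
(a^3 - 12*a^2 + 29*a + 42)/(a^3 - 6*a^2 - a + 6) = (a - 7)/(a - 1)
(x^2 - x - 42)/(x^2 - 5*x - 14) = (x + 6)/(x + 2)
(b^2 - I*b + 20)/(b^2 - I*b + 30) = (b^2 - I*b + 20)/(b^2 - I*b + 30)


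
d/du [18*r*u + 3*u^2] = 18*r + 6*u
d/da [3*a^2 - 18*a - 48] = 6*a - 18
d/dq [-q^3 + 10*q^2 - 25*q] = -3*q^2 + 20*q - 25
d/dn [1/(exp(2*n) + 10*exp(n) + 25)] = 2*(-exp(n) - 5)*exp(n)/(exp(2*n) + 10*exp(n) + 25)^2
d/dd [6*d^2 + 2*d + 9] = 12*d + 2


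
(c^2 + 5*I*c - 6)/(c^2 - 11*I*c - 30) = (-c^2 - 5*I*c + 6)/(-c^2 + 11*I*c + 30)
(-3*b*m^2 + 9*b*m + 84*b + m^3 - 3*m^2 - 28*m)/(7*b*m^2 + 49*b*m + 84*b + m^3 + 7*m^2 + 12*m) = (-3*b*m + 21*b + m^2 - 7*m)/(7*b*m + 21*b + m^2 + 3*m)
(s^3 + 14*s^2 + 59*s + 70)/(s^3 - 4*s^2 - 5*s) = (s^3 + 14*s^2 + 59*s + 70)/(s*(s^2 - 4*s - 5))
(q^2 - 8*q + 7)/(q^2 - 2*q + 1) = (q - 7)/(q - 1)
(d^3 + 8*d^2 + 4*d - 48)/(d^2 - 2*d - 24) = (d^2 + 4*d - 12)/(d - 6)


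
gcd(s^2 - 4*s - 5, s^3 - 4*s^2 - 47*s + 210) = s - 5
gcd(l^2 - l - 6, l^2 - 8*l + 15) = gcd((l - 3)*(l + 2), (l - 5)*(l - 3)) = l - 3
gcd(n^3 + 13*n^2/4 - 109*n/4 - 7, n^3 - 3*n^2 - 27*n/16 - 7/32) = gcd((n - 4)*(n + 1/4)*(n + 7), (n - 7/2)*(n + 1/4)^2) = n + 1/4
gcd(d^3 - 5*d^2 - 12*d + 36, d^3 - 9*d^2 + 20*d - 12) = d^2 - 8*d + 12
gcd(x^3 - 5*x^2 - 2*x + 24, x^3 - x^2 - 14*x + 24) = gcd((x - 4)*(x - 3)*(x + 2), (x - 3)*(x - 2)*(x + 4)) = x - 3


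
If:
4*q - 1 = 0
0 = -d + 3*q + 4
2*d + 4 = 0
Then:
No Solution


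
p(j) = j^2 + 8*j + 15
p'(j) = 2*j + 8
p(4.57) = 72.44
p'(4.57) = 17.14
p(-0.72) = 9.76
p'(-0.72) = 6.56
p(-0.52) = 11.11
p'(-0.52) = 6.96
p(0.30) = 17.49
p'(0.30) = 8.60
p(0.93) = 23.30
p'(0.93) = 9.86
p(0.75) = 21.56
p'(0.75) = 9.50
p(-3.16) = -0.29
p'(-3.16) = 1.68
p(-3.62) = -0.86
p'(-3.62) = 0.76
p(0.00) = 15.00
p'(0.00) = 8.00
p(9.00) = 168.00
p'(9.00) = 26.00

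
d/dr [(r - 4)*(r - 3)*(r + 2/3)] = 3*r^2 - 38*r/3 + 22/3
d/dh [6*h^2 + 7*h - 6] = 12*h + 7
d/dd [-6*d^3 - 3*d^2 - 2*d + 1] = -18*d^2 - 6*d - 2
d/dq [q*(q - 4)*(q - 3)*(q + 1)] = 4*q^3 - 18*q^2 + 10*q + 12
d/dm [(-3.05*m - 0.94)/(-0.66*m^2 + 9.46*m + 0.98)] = (-2.013*m^2 - 1.2408*m + 5.9034)/(0.4356*m^4 - 12.4872*m^3 + 88.198*m^2 + 18.5416*m + 0.9604)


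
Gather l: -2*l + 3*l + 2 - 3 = l - 1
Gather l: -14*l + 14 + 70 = 84 - 14*l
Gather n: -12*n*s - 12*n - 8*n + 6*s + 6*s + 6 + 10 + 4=n*(-12*s - 20) + 12*s + 20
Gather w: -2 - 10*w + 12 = 10 - 10*w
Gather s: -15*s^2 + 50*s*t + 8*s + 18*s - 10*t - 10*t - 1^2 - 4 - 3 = -15*s^2 + s*(50*t + 26) - 20*t - 8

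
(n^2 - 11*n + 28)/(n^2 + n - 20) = (n - 7)/(n + 5)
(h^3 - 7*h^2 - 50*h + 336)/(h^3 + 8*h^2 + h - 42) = (h^2 - 14*h + 48)/(h^2 + h - 6)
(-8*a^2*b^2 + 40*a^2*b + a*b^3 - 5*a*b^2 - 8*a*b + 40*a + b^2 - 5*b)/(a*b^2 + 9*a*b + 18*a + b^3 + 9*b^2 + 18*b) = (-8*a^2*b^2 + 40*a^2*b + a*b^3 - 5*a*b^2 - 8*a*b + 40*a + b^2 - 5*b)/(a*b^2 + 9*a*b + 18*a + b^3 + 9*b^2 + 18*b)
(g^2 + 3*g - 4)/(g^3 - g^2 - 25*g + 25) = (g + 4)/(g^2 - 25)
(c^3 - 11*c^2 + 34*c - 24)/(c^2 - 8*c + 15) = (c^3 - 11*c^2 + 34*c - 24)/(c^2 - 8*c + 15)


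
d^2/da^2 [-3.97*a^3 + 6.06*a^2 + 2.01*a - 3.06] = 12.12 - 23.82*a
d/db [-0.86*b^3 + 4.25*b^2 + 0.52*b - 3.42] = -2.58*b^2 + 8.5*b + 0.52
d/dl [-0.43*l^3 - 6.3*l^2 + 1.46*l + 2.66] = -1.29*l^2 - 12.6*l + 1.46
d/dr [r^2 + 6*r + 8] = 2*r + 6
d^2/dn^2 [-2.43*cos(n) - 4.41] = 2.43*cos(n)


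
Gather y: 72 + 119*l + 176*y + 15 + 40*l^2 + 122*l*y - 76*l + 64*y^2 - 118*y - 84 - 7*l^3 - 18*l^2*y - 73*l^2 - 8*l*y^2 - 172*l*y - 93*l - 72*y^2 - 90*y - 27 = -7*l^3 - 33*l^2 - 50*l + y^2*(-8*l - 8) + y*(-18*l^2 - 50*l - 32) - 24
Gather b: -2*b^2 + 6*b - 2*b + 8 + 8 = -2*b^2 + 4*b + 16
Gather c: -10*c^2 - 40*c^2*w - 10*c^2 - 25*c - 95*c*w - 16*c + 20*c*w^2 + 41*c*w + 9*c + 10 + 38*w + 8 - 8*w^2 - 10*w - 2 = c^2*(-40*w - 20) + c*(20*w^2 - 54*w - 32) - 8*w^2 + 28*w + 16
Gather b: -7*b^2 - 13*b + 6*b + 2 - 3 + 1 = -7*b^2 - 7*b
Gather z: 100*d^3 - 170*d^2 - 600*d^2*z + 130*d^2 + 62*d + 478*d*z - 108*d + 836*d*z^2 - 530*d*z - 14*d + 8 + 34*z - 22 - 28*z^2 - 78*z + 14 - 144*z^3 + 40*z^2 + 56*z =100*d^3 - 40*d^2 - 60*d - 144*z^3 + z^2*(836*d + 12) + z*(-600*d^2 - 52*d + 12)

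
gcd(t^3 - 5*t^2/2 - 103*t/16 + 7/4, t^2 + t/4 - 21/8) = t + 7/4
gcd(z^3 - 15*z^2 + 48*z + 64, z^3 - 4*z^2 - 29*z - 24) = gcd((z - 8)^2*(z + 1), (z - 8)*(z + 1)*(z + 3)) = z^2 - 7*z - 8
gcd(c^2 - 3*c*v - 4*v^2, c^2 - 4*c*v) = -c + 4*v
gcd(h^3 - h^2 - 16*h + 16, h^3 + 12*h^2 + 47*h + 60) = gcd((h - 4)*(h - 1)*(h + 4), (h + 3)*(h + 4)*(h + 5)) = h + 4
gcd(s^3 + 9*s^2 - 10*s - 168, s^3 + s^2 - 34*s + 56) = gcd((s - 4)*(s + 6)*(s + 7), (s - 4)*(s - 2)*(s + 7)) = s^2 + 3*s - 28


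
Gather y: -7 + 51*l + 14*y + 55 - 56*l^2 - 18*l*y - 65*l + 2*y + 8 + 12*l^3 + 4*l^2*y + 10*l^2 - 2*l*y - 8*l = 12*l^3 - 46*l^2 - 22*l + y*(4*l^2 - 20*l + 16) + 56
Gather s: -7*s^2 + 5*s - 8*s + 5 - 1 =-7*s^2 - 3*s + 4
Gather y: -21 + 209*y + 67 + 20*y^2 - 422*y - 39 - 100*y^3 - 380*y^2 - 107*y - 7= -100*y^3 - 360*y^2 - 320*y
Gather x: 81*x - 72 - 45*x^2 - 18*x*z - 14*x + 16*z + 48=-45*x^2 + x*(67 - 18*z) + 16*z - 24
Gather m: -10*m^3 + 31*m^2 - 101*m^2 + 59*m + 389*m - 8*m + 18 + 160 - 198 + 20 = -10*m^3 - 70*m^2 + 440*m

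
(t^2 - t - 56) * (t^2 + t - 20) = t^4 - 77*t^2 - 36*t + 1120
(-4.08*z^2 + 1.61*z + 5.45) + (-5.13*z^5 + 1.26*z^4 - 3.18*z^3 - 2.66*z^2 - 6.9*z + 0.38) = -5.13*z^5 + 1.26*z^4 - 3.18*z^3 - 6.74*z^2 - 5.29*z + 5.83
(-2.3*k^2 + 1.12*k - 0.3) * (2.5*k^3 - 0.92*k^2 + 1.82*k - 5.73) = -5.75*k^5 + 4.916*k^4 - 5.9664*k^3 + 15.4934*k^2 - 6.9636*k + 1.719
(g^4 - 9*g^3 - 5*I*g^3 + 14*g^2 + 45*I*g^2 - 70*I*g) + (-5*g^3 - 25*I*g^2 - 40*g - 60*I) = g^4 - 14*g^3 - 5*I*g^3 + 14*g^2 + 20*I*g^2 - 40*g - 70*I*g - 60*I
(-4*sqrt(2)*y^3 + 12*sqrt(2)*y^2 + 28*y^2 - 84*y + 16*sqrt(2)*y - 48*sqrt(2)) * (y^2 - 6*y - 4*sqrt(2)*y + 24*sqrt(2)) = -4*sqrt(2)*y^5 + 36*sqrt(2)*y^4 + 60*y^4 - 540*y^3 - 168*sqrt(2)*y^3 + 952*y^2 + 864*sqrt(2)*y^2 - 1728*sqrt(2)*y + 1152*y - 2304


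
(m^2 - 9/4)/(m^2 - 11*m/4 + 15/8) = 2*(2*m + 3)/(4*m - 5)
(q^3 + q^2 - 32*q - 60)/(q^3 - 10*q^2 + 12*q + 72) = (q + 5)/(q - 6)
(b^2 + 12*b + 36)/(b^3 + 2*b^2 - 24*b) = (b + 6)/(b*(b - 4))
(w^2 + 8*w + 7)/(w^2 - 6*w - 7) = (w + 7)/(w - 7)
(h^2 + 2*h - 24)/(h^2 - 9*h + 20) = (h + 6)/(h - 5)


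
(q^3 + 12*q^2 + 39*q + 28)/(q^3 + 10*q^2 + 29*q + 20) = (q + 7)/(q + 5)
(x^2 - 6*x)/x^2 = (x - 6)/x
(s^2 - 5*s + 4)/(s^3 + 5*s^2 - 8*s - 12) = (s^2 - 5*s + 4)/(s^3 + 5*s^2 - 8*s - 12)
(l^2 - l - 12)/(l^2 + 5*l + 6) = (l - 4)/(l + 2)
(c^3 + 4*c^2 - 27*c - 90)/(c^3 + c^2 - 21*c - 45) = (c + 6)/(c + 3)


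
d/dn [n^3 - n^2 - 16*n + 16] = 3*n^2 - 2*n - 16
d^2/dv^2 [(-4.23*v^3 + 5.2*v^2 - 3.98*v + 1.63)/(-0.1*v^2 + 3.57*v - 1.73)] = (5.55111512312578e-17*v^5 + 102.725074*v^3 - 151.449618*v^2 + 75.320022*v - 22.948798)/(0.001*v^6 - 0.1071*v^5 + 3.87537*v^4 - 49.204953*v^3 + 67.043901*v^2 - 32.053959*v + 5.177717)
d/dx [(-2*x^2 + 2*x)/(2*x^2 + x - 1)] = 2*(-3*x^2 + 2*x - 1)/(4*x^4 + 4*x^3 - 3*x^2 - 2*x + 1)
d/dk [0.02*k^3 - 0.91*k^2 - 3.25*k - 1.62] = 0.06*k^2 - 1.82*k - 3.25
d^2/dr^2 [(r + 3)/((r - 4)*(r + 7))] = 2*(r^3 + 9*r^2 + 111*r + 195)/(r^6 + 9*r^5 - 57*r^4 - 477*r^3 + 1596*r^2 + 7056*r - 21952)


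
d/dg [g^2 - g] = 2*g - 1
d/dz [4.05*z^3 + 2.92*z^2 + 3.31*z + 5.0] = 12.15*z^2 + 5.84*z + 3.31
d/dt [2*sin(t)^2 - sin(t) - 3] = (4*sin(t) - 1)*cos(t)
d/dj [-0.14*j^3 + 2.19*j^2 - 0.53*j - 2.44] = -0.42*j^2 + 4.38*j - 0.53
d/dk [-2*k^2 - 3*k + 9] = -4*k - 3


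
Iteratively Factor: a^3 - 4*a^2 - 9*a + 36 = (a + 3)*(a^2 - 7*a + 12) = (a - 4)*(a + 3)*(a - 3)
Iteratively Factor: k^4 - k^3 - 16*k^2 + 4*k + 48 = (k + 2)*(k^3 - 3*k^2 - 10*k + 24) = (k - 2)*(k + 2)*(k^2 - k - 12) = (k - 2)*(k + 2)*(k + 3)*(k - 4)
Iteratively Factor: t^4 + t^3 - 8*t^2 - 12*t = (t + 2)*(t^3 - t^2 - 6*t) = (t - 3)*(t + 2)*(t^2 + 2*t) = (t - 3)*(t + 2)^2*(t)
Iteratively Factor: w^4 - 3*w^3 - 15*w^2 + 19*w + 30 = (w - 2)*(w^3 - w^2 - 17*w - 15) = (w - 2)*(w + 3)*(w^2 - 4*w - 5) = (w - 2)*(w + 1)*(w + 3)*(w - 5)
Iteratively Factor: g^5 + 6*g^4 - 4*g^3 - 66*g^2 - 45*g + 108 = (g + 4)*(g^4 + 2*g^3 - 12*g^2 - 18*g + 27) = (g + 3)*(g + 4)*(g^3 - g^2 - 9*g + 9) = (g + 3)^2*(g + 4)*(g^2 - 4*g + 3) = (g - 1)*(g + 3)^2*(g + 4)*(g - 3)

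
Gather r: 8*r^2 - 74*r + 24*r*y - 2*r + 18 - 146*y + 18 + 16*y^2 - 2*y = 8*r^2 + r*(24*y - 76) + 16*y^2 - 148*y + 36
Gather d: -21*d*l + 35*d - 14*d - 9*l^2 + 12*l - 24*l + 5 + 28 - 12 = d*(21 - 21*l) - 9*l^2 - 12*l + 21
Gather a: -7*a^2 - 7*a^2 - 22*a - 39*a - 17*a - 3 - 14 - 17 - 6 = -14*a^2 - 78*a - 40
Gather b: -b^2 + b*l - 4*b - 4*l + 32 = -b^2 + b*(l - 4) - 4*l + 32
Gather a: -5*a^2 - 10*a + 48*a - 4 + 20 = -5*a^2 + 38*a + 16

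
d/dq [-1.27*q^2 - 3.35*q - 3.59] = -2.54*q - 3.35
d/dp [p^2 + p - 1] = 2*p + 1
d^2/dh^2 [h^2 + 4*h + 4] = 2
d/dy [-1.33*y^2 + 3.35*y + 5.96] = 3.35 - 2.66*y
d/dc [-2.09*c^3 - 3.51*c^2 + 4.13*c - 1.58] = -6.27*c^2 - 7.02*c + 4.13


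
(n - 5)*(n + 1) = n^2 - 4*n - 5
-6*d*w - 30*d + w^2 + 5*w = (-6*d + w)*(w + 5)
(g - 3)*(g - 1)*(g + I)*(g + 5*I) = g^4 - 4*g^3 + 6*I*g^3 - 2*g^2 - 24*I*g^2 + 20*g + 18*I*g - 15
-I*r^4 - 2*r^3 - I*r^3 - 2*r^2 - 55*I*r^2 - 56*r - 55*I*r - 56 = (r - 8*I)*(r - I)*(r + 7*I)*(-I*r - I)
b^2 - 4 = (b - 2)*(b + 2)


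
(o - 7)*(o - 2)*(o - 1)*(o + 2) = o^4 - 8*o^3 + 3*o^2 + 32*o - 28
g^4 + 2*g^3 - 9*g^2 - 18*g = g*(g - 3)*(g + 2)*(g + 3)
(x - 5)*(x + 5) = x^2 - 25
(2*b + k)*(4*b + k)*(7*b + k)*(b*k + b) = 56*b^4*k + 56*b^4 + 50*b^3*k^2 + 50*b^3*k + 13*b^2*k^3 + 13*b^2*k^2 + b*k^4 + b*k^3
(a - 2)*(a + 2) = a^2 - 4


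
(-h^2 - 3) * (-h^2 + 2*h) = h^4 - 2*h^3 + 3*h^2 - 6*h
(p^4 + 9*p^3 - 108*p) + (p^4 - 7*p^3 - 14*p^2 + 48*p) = 2*p^4 + 2*p^3 - 14*p^2 - 60*p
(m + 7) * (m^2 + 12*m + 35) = m^3 + 19*m^2 + 119*m + 245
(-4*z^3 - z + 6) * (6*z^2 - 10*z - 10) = -24*z^5 + 40*z^4 + 34*z^3 + 46*z^2 - 50*z - 60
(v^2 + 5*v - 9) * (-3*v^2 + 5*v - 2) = -3*v^4 - 10*v^3 + 50*v^2 - 55*v + 18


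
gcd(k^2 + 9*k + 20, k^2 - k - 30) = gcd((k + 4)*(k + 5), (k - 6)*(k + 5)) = k + 5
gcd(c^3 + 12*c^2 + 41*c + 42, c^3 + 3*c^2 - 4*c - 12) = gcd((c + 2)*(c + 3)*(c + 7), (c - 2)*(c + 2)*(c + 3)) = c^2 + 5*c + 6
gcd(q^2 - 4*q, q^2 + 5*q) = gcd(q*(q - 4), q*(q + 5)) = q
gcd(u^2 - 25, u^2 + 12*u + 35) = u + 5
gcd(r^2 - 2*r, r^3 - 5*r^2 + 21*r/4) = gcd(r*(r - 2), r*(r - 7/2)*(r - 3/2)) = r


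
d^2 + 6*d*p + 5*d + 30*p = (d + 5)*(d + 6*p)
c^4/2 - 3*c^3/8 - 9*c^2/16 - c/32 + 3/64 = (c/2 + 1/4)*(c - 3/2)*(c - 1/4)*(c + 1/2)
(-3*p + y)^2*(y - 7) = 9*p^2*y - 63*p^2 - 6*p*y^2 + 42*p*y + y^3 - 7*y^2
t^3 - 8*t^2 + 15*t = t*(t - 5)*(t - 3)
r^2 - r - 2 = (r - 2)*(r + 1)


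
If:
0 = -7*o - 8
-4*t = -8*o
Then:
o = -8/7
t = -16/7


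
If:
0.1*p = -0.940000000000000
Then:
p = -9.40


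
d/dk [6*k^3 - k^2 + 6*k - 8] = 18*k^2 - 2*k + 6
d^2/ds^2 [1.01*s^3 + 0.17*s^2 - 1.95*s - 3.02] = 6.06*s + 0.34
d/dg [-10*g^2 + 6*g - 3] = 6 - 20*g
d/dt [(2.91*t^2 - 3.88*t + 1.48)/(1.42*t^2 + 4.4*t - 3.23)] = (18.3136*t^2 - 23.0018*t + 6.0204)/(2.0164*t^4 + 12.496*t^3 + 10.1868*t^2 - 28.424*t + 10.4329)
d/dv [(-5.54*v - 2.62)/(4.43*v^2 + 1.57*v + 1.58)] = (24.5422*v^2 + 23.2132*v - 4.6398)/(19.6249*v^4 + 13.9102*v^3 + 16.4637*v^2 + 4.9612*v + 2.4964)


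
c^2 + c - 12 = (c - 3)*(c + 4)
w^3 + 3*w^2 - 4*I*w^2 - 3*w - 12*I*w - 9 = (w + 3)*(w - 3*I)*(w - I)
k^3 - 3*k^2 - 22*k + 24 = (k - 6)*(k - 1)*(k + 4)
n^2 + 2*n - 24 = (n - 4)*(n + 6)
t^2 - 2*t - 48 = (t - 8)*(t + 6)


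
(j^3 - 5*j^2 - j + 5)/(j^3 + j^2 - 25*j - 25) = (j - 1)/(j + 5)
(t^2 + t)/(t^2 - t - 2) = t/(t - 2)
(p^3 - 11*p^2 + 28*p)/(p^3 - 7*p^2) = (p - 4)/p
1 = 1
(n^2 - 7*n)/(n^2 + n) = (n - 7)/(n + 1)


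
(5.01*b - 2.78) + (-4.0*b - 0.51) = 1.01*b - 3.29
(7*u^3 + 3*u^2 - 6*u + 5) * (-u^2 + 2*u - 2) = -7*u^5 + 11*u^4 - 2*u^3 - 23*u^2 + 22*u - 10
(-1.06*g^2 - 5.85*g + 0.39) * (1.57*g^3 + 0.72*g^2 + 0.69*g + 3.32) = -1.6642*g^5 - 9.9477*g^4 - 4.3311*g^3 - 7.2749*g^2 - 19.1529*g + 1.2948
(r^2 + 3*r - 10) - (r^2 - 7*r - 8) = 10*r - 2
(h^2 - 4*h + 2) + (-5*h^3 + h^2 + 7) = -5*h^3 + 2*h^2 - 4*h + 9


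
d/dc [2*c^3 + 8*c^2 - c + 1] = 6*c^2 + 16*c - 1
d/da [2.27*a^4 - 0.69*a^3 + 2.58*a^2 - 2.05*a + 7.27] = 9.08*a^3 - 2.07*a^2 + 5.16*a - 2.05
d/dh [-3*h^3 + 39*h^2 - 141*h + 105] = -9*h^2 + 78*h - 141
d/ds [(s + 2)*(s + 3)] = 2*s + 5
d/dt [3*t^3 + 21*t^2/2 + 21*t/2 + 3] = 9*t^2 + 21*t + 21/2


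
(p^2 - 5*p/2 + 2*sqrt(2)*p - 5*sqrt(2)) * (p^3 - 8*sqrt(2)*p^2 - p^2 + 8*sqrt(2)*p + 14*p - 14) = p^5 - 6*sqrt(2)*p^4 - 7*p^4/2 - 31*p^3/2 + 21*sqrt(2)*p^3 + 13*sqrt(2)*p^2 + 63*p^2 - 98*sqrt(2)*p - 45*p + 70*sqrt(2)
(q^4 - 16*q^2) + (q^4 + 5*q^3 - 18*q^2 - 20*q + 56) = 2*q^4 + 5*q^3 - 34*q^2 - 20*q + 56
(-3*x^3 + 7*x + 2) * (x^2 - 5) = -3*x^5 + 22*x^3 + 2*x^2 - 35*x - 10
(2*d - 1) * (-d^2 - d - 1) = -2*d^3 - d^2 - d + 1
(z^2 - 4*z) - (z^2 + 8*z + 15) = -12*z - 15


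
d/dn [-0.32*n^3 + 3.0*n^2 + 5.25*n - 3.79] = -0.96*n^2 + 6.0*n + 5.25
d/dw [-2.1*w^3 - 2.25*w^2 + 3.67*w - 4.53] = -6.3*w^2 - 4.5*w + 3.67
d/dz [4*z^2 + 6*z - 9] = 8*z + 6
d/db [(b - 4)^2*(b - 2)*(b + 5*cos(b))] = (b - 4)*(-(b - 4)*(b - 2)*(5*sin(b) - 1) + (b - 4)*(b + 5*cos(b)) + (b + 5*cos(b))*(2*b - 4))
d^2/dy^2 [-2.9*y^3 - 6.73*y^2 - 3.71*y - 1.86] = -17.4*y - 13.46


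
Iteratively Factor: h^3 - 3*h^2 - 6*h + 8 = (h + 2)*(h^2 - 5*h + 4) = (h - 4)*(h + 2)*(h - 1)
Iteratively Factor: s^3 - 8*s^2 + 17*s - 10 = (s - 2)*(s^2 - 6*s + 5) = (s - 5)*(s - 2)*(s - 1)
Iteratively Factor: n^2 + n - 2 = (n - 1)*(n + 2)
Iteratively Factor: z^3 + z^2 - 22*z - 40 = (z + 4)*(z^2 - 3*z - 10) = (z + 2)*(z + 4)*(z - 5)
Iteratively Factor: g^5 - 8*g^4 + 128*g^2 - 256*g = (g)*(g^4 - 8*g^3 + 128*g - 256) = g*(g + 4)*(g^3 - 12*g^2 + 48*g - 64) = g*(g - 4)*(g + 4)*(g^2 - 8*g + 16) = g*(g - 4)^2*(g + 4)*(g - 4)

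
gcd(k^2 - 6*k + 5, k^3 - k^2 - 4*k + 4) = k - 1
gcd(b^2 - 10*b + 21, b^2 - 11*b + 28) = b - 7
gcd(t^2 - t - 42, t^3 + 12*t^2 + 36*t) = t + 6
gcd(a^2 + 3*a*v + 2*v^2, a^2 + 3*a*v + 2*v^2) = a^2 + 3*a*v + 2*v^2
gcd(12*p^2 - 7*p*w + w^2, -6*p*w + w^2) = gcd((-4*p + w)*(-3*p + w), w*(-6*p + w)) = 1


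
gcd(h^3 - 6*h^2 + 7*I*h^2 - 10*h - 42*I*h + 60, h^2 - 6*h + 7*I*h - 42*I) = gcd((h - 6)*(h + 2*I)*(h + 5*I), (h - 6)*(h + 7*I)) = h - 6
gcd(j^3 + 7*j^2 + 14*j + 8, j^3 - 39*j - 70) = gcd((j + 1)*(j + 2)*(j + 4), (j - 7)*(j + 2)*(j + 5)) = j + 2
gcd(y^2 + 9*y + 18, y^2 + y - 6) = y + 3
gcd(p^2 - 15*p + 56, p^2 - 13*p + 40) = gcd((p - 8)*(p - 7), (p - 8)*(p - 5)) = p - 8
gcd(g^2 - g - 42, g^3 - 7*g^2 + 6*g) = 1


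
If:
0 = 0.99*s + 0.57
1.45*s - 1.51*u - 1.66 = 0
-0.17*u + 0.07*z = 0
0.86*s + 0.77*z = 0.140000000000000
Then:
No Solution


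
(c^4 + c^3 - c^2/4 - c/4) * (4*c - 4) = 4*c^5 - 5*c^3 + c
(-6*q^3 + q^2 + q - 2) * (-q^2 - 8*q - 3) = 6*q^5 + 47*q^4 + 9*q^3 - 9*q^2 + 13*q + 6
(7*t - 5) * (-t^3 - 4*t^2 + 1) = -7*t^4 - 23*t^3 + 20*t^2 + 7*t - 5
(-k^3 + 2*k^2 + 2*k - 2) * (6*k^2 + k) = -6*k^5 + 11*k^4 + 14*k^3 - 10*k^2 - 2*k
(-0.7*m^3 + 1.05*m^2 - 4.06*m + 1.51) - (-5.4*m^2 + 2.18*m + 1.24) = -0.7*m^3 + 6.45*m^2 - 6.24*m + 0.27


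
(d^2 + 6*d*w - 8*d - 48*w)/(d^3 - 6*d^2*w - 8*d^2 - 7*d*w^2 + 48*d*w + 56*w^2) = (-d - 6*w)/(-d^2 + 6*d*w + 7*w^2)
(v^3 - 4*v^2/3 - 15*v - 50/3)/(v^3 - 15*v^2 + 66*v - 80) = (3*v^2 + 11*v + 10)/(3*(v^2 - 10*v + 16))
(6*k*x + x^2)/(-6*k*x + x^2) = (6*k + x)/(-6*k + x)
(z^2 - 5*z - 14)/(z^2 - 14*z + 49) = (z + 2)/(z - 7)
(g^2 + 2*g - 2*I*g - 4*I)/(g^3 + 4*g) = (g + 2)/(g*(g + 2*I))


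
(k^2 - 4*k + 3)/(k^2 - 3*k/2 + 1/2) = 2*(k - 3)/(2*k - 1)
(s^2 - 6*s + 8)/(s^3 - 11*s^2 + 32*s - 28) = (s - 4)/(s^2 - 9*s + 14)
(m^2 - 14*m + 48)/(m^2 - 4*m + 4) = (m^2 - 14*m + 48)/(m^2 - 4*m + 4)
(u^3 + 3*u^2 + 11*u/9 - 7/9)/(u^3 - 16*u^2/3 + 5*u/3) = (3*u^2 + 10*u + 7)/(3*u*(u - 5))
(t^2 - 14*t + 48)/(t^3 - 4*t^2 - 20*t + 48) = (t - 8)/(t^2 + 2*t - 8)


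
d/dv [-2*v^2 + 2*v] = 2 - 4*v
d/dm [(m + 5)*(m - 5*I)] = 2*m + 5 - 5*I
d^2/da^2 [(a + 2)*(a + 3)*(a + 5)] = 6*a + 20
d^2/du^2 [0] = 0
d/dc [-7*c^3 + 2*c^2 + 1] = c*(4 - 21*c)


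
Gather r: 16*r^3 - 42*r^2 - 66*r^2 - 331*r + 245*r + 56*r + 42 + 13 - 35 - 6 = 16*r^3 - 108*r^2 - 30*r + 14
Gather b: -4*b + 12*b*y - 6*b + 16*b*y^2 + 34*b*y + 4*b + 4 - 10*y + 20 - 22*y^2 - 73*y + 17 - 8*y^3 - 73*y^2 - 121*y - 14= b*(16*y^2 + 46*y - 6) - 8*y^3 - 95*y^2 - 204*y + 27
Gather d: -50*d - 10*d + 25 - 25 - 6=-60*d - 6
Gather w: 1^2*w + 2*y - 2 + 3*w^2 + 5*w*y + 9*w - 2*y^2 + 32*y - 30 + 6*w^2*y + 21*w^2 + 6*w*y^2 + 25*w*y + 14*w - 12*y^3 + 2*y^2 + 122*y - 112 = w^2*(6*y + 24) + w*(6*y^2 + 30*y + 24) - 12*y^3 + 156*y - 144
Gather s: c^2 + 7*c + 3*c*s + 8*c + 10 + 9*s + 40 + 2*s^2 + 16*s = c^2 + 15*c + 2*s^2 + s*(3*c + 25) + 50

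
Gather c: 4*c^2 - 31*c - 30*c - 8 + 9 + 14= 4*c^2 - 61*c + 15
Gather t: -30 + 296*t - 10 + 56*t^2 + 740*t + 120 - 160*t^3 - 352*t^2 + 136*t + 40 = -160*t^3 - 296*t^2 + 1172*t + 120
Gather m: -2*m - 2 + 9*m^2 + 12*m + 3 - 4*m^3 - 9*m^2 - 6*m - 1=-4*m^3 + 4*m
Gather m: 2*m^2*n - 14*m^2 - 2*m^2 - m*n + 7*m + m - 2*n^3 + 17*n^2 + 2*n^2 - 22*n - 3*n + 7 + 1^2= m^2*(2*n - 16) + m*(8 - n) - 2*n^3 + 19*n^2 - 25*n + 8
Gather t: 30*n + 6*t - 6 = 30*n + 6*t - 6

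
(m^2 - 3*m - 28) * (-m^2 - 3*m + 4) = -m^4 + 41*m^2 + 72*m - 112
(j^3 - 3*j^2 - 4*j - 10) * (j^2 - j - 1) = j^5 - 4*j^4 - 2*j^3 - 3*j^2 + 14*j + 10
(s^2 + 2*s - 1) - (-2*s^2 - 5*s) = 3*s^2 + 7*s - 1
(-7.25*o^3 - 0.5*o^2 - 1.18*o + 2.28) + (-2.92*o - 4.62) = -7.25*o^3 - 0.5*o^2 - 4.1*o - 2.34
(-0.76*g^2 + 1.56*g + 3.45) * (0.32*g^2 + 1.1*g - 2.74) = -0.2432*g^4 - 0.3368*g^3 + 4.9024*g^2 - 0.4794*g - 9.453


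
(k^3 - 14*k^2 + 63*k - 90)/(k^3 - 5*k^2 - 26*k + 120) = (k^2 - 8*k + 15)/(k^2 + k - 20)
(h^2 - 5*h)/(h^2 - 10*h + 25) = h/(h - 5)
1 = 1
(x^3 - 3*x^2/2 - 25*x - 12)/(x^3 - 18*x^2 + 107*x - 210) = (x^2 + 9*x/2 + 2)/(x^2 - 12*x + 35)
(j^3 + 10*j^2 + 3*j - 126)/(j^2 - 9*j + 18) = (j^2 + 13*j + 42)/(j - 6)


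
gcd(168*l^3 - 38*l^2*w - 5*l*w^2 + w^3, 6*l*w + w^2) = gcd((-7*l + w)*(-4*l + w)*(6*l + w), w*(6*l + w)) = 6*l + w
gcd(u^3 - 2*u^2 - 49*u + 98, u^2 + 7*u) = u + 7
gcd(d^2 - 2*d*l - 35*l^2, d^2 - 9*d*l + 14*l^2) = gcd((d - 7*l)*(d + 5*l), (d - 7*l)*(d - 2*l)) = d - 7*l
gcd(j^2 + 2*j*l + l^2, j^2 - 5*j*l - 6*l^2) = j + l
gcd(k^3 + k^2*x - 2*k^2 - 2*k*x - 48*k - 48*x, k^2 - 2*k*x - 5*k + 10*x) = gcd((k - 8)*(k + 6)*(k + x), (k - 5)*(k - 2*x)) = 1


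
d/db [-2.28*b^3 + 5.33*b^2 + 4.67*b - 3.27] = -6.84*b^2 + 10.66*b + 4.67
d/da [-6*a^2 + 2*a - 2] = 2 - 12*a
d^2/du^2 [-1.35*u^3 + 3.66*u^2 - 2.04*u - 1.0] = 7.32 - 8.1*u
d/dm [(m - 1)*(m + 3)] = 2*m + 2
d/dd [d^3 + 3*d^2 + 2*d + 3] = 3*d^2 + 6*d + 2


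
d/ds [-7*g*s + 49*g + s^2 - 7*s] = -7*g + 2*s - 7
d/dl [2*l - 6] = 2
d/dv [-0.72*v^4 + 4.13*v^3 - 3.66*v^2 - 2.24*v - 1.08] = -2.88*v^3 + 12.39*v^2 - 7.32*v - 2.24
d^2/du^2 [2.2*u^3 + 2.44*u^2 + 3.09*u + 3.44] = 13.2*u + 4.88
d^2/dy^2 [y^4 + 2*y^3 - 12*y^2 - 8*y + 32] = 12*y^2 + 12*y - 24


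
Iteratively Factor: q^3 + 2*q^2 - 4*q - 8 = (q + 2)*(q^2 - 4) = (q + 2)^2*(q - 2)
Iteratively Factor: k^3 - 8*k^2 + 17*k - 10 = (k - 5)*(k^2 - 3*k + 2) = (k - 5)*(k - 1)*(k - 2)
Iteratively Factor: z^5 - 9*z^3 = (z)*(z^4 - 9*z^2) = z*(z - 3)*(z^3 + 3*z^2) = z^2*(z - 3)*(z^2 + 3*z) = z^2*(z - 3)*(z + 3)*(z)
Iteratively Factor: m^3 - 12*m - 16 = (m + 2)*(m^2 - 2*m - 8) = (m + 2)^2*(m - 4)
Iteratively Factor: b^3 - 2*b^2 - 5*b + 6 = (b + 2)*(b^2 - 4*b + 3) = (b - 1)*(b + 2)*(b - 3)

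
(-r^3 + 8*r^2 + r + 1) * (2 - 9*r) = 9*r^4 - 74*r^3 + 7*r^2 - 7*r + 2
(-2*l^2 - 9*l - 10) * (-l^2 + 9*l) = 2*l^4 - 9*l^3 - 71*l^2 - 90*l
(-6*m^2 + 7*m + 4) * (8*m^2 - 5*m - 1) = -48*m^4 + 86*m^3 + 3*m^2 - 27*m - 4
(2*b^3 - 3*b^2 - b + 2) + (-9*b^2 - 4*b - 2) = 2*b^3 - 12*b^2 - 5*b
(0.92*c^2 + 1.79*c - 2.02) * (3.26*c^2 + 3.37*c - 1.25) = 2.9992*c^4 + 8.9358*c^3 - 1.7029*c^2 - 9.0449*c + 2.525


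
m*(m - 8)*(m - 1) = m^3 - 9*m^2 + 8*m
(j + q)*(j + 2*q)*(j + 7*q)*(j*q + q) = j^4*q + 10*j^3*q^2 + j^3*q + 23*j^2*q^3 + 10*j^2*q^2 + 14*j*q^4 + 23*j*q^3 + 14*q^4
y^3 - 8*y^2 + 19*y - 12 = (y - 4)*(y - 3)*(y - 1)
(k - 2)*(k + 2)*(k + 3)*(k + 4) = k^4 + 7*k^3 + 8*k^2 - 28*k - 48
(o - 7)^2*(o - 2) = o^3 - 16*o^2 + 77*o - 98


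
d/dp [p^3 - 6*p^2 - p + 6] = 3*p^2 - 12*p - 1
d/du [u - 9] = 1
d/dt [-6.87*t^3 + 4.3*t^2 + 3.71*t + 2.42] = -20.61*t^2 + 8.6*t + 3.71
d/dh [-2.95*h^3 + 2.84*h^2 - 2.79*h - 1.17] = -8.85*h^2 + 5.68*h - 2.79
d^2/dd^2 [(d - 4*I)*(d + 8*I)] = 2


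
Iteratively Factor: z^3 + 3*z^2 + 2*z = (z + 2)*(z^2 + z) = (z + 1)*(z + 2)*(z)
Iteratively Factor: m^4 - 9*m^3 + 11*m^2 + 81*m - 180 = (m - 4)*(m^3 - 5*m^2 - 9*m + 45) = (m - 5)*(m - 4)*(m^2 - 9) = (m - 5)*(m - 4)*(m - 3)*(m + 3)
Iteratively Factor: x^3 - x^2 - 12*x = (x)*(x^2 - x - 12) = x*(x + 3)*(x - 4)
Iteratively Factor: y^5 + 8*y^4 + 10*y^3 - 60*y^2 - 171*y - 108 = (y + 3)*(y^4 + 5*y^3 - 5*y^2 - 45*y - 36) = (y + 1)*(y + 3)*(y^3 + 4*y^2 - 9*y - 36) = (y + 1)*(y + 3)^2*(y^2 + y - 12) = (y - 3)*(y + 1)*(y + 3)^2*(y + 4)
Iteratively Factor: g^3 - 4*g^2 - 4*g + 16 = (g - 2)*(g^2 - 2*g - 8) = (g - 2)*(g + 2)*(g - 4)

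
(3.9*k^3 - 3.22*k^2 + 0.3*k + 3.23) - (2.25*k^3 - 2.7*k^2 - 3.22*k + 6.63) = 1.65*k^3 - 0.52*k^2 + 3.52*k - 3.4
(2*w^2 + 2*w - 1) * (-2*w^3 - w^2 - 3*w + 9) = -4*w^5 - 6*w^4 - 6*w^3 + 13*w^2 + 21*w - 9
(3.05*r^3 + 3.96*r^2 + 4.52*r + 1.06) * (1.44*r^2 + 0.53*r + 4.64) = 4.392*r^5 + 7.3189*r^4 + 22.7596*r^3 + 22.2964*r^2 + 21.5346*r + 4.9184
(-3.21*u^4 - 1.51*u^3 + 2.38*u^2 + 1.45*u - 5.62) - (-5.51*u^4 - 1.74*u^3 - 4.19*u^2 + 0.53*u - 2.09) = 2.3*u^4 + 0.23*u^3 + 6.57*u^2 + 0.92*u - 3.53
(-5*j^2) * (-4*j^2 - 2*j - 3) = 20*j^4 + 10*j^3 + 15*j^2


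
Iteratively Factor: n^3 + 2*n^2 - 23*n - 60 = (n + 3)*(n^2 - n - 20) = (n - 5)*(n + 3)*(n + 4)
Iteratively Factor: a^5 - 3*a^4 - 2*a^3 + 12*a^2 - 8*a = (a + 2)*(a^4 - 5*a^3 + 8*a^2 - 4*a) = (a - 1)*(a + 2)*(a^3 - 4*a^2 + 4*a) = a*(a - 1)*(a + 2)*(a^2 - 4*a + 4) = a*(a - 2)*(a - 1)*(a + 2)*(a - 2)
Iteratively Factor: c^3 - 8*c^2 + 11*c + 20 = (c - 4)*(c^2 - 4*c - 5) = (c - 4)*(c + 1)*(c - 5)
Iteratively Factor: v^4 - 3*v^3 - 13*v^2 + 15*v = (v + 3)*(v^3 - 6*v^2 + 5*v) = v*(v + 3)*(v^2 - 6*v + 5) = v*(v - 1)*(v + 3)*(v - 5)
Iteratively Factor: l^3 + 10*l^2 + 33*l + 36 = (l + 3)*(l^2 + 7*l + 12) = (l + 3)*(l + 4)*(l + 3)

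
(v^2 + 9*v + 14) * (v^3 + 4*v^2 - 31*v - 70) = v^5 + 13*v^4 + 19*v^3 - 293*v^2 - 1064*v - 980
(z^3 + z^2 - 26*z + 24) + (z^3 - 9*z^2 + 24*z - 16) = 2*z^3 - 8*z^2 - 2*z + 8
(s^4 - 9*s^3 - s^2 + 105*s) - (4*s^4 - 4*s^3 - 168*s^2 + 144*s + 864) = -3*s^4 - 5*s^3 + 167*s^2 - 39*s - 864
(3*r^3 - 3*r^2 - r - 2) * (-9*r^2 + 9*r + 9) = -27*r^5 + 54*r^4 + 9*r^3 - 18*r^2 - 27*r - 18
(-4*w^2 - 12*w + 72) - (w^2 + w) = -5*w^2 - 13*w + 72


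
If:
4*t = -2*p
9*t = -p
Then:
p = 0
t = 0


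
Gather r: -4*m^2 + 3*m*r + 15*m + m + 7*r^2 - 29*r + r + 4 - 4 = -4*m^2 + 16*m + 7*r^2 + r*(3*m - 28)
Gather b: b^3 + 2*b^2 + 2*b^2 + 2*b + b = b^3 + 4*b^2 + 3*b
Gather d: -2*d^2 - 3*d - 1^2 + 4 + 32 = -2*d^2 - 3*d + 35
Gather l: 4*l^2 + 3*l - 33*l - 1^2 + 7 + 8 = 4*l^2 - 30*l + 14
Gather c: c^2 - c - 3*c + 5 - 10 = c^2 - 4*c - 5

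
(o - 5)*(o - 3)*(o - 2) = o^3 - 10*o^2 + 31*o - 30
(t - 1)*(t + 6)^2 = t^3 + 11*t^2 + 24*t - 36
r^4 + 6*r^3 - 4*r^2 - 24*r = r*(r - 2)*(r + 2)*(r + 6)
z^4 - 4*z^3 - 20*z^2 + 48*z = z*(z - 6)*(z - 2)*(z + 4)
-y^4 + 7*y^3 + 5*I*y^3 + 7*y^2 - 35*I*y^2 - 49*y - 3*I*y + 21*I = (y - 7)*(y - 3*I)*(I*y + 1)^2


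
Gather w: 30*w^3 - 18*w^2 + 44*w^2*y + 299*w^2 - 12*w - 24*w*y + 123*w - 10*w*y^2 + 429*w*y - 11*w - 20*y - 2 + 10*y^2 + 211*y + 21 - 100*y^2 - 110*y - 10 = 30*w^3 + w^2*(44*y + 281) + w*(-10*y^2 + 405*y + 100) - 90*y^2 + 81*y + 9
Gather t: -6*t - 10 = -6*t - 10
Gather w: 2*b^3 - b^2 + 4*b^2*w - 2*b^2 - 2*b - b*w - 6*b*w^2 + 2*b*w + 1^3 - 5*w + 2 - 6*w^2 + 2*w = 2*b^3 - 3*b^2 - 2*b + w^2*(-6*b - 6) + w*(4*b^2 + b - 3) + 3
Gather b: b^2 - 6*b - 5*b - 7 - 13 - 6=b^2 - 11*b - 26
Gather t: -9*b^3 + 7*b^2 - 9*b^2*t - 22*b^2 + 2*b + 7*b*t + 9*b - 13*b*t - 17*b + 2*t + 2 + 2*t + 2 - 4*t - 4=-9*b^3 - 15*b^2 - 6*b + t*(-9*b^2 - 6*b)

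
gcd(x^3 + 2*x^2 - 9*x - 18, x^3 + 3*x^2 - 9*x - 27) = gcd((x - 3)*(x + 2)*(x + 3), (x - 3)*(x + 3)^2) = x^2 - 9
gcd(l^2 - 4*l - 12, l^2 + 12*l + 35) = 1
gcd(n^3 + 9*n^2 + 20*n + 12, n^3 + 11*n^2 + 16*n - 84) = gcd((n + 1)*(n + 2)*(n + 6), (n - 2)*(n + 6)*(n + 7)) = n + 6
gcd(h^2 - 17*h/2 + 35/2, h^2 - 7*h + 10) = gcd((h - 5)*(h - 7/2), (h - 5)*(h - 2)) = h - 5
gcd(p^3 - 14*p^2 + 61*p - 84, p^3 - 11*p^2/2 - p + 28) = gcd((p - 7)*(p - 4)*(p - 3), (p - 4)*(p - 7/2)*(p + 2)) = p - 4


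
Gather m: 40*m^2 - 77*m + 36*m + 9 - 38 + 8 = 40*m^2 - 41*m - 21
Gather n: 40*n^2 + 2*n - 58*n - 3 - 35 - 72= 40*n^2 - 56*n - 110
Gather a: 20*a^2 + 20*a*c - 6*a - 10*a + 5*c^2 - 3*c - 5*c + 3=20*a^2 + a*(20*c - 16) + 5*c^2 - 8*c + 3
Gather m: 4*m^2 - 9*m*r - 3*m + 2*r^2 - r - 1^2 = 4*m^2 + m*(-9*r - 3) + 2*r^2 - r - 1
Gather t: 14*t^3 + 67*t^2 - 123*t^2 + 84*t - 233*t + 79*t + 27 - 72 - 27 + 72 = 14*t^3 - 56*t^2 - 70*t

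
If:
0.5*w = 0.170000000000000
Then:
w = 0.34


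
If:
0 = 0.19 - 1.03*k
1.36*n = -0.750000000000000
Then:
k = 0.18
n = -0.55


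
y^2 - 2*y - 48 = (y - 8)*(y + 6)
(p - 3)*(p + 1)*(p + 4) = p^3 + 2*p^2 - 11*p - 12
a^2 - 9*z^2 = (a - 3*z)*(a + 3*z)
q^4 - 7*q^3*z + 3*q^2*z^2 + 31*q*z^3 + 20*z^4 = (q - 5*z)*(q - 4*z)*(q + z)^2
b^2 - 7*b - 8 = (b - 8)*(b + 1)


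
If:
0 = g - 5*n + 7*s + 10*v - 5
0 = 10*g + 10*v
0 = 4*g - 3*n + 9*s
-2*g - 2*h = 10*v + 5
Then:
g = -v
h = -4*v - 5/2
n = 109*v/24 - 15/8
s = 47*v/24 - 5/8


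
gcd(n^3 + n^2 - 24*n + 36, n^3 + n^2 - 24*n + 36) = n^3 + n^2 - 24*n + 36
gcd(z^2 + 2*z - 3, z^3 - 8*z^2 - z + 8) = z - 1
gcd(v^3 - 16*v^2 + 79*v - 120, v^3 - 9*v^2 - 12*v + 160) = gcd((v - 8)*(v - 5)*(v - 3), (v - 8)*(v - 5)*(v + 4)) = v^2 - 13*v + 40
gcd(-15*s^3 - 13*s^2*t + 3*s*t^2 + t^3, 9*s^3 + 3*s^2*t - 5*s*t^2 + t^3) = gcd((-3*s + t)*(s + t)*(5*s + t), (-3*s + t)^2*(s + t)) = 3*s^2 + 2*s*t - t^2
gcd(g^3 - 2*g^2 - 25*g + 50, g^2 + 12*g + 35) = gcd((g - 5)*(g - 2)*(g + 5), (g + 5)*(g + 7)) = g + 5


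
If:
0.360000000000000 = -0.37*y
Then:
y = -0.97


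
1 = 1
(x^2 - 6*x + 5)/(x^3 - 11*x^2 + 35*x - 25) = 1/(x - 5)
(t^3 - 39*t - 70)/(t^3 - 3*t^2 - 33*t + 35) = (t + 2)/(t - 1)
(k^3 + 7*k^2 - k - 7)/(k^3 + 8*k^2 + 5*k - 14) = (k + 1)/(k + 2)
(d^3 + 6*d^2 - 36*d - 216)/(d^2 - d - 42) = (d^2 - 36)/(d - 7)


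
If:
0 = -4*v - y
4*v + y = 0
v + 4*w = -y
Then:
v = -y/4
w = -3*y/16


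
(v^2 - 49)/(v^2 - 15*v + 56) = (v + 7)/(v - 8)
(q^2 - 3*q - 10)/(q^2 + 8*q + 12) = (q - 5)/(q + 6)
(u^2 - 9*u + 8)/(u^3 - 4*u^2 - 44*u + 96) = (u - 1)/(u^2 + 4*u - 12)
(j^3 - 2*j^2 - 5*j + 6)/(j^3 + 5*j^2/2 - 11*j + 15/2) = 2*(j^2 - j - 6)/(2*j^2 + 7*j - 15)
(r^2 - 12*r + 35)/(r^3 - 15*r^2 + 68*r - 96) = (r^2 - 12*r + 35)/(r^3 - 15*r^2 + 68*r - 96)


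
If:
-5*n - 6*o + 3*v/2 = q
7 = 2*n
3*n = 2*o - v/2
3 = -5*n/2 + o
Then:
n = 7/2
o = 47/4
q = -49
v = 26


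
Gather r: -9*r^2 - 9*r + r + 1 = -9*r^2 - 8*r + 1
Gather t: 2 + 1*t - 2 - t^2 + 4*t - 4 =-t^2 + 5*t - 4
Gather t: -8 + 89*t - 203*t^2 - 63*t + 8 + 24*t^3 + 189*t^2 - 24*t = 24*t^3 - 14*t^2 + 2*t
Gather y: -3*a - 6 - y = -3*a - y - 6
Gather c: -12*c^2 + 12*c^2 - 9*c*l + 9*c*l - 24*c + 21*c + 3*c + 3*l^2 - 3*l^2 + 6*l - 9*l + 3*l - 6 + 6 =0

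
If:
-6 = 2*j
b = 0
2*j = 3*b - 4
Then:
No Solution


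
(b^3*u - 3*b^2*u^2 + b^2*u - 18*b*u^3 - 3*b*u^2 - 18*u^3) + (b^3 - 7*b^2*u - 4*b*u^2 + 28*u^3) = b^3*u + b^3 - 3*b^2*u^2 - 6*b^2*u - 18*b*u^3 - 7*b*u^2 + 10*u^3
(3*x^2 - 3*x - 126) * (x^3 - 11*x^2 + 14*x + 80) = 3*x^5 - 36*x^4 - 51*x^3 + 1584*x^2 - 2004*x - 10080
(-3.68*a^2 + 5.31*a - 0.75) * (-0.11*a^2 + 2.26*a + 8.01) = 0.4048*a^4 - 8.9009*a^3 - 17.3937*a^2 + 40.8381*a - 6.0075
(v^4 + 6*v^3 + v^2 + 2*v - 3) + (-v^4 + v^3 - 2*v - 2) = 7*v^3 + v^2 - 5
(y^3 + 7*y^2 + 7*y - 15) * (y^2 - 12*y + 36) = y^5 - 5*y^4 - 41*y^3 + 153*y^2 + 432*y - 540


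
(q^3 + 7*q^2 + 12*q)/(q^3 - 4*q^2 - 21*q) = (q + 4)/(q - 7)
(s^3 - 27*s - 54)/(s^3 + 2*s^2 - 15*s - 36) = (s - 6)/(s - 4)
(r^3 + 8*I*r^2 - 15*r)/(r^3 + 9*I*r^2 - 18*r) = (r + 5*I)/(r + 6*I)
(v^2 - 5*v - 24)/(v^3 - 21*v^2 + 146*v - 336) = (v + 3)/(v^2 - 13*v + 42)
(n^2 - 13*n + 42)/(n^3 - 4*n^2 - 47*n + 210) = (n - 7)/(n^2 + 2*n - 35)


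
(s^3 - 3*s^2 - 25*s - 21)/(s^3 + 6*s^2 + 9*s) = (s^2 - 6*s - 7)/(s*(s + 3))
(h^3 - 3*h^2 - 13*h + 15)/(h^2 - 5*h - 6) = (-h^3 + 3*h^2 + 13*h - 15)/(-h^2 + 5*h + 6)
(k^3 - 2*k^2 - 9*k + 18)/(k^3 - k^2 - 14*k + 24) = (k + 3)/(k + 4)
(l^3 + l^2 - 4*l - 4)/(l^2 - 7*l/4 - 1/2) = 4*(l^2 + 3*l + 2)/(4*l + 1)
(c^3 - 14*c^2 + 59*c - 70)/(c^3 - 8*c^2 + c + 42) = (c^2 - 7*c + 10)/(c^2 - c - 6)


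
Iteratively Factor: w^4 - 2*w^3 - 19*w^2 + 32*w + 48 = (w + 4)*(w^3 - 6*w^2 + 5*w + 12) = (w - 3)*(w + 4)*(w^2 - 3*w - 4) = (w - 4)*(w - 3)*(w + 4)*(w + 1)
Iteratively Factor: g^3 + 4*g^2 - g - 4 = (g + 4)*(g^2 - 1) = (g - 1)*(g + 4)*(g + 1)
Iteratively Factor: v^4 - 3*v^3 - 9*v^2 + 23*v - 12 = (v - 1)*(v^3 - 2*v^2 - 11*v + 12) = (v - 4)*(v - 1)*(v^2 + 2*v - 3) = (v - 4)*(v - 1)*(v + 3)*(v - 1)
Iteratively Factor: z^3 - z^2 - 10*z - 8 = (z + 2)*(z^2 - 3*z - 4) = (z - 4)*(z + 2)*(z + 1)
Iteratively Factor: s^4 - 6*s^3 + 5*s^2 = (s)*(s^3 - 6*s^2 + 5*s) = s^2*(s^2 - 6*s + 5) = s^2*(s - 1)*(s - 5)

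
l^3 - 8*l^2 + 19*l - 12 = (l - 4)*(l - 3)*(l - 1)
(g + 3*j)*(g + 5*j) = g^2 + 8*g*j + 15*j^2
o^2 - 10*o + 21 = (o - 7)*(o - 3)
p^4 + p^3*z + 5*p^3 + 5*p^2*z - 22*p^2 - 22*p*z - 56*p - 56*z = (p - 4)*(p + 2)*(p + 7)*(p + z)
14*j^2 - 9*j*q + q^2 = (-7*j + q)*(-2*j + q)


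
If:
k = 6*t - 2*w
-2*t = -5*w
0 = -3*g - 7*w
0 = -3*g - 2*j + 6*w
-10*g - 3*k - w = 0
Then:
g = 0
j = 0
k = 0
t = 0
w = 0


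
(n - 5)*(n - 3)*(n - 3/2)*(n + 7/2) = n^4 - 6*n^3 - 25*n^2/4 + 72*n - 315/4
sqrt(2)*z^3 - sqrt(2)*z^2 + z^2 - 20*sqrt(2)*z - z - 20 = (z - 5)*(z + 4)*(sqrt(2)*z + 1)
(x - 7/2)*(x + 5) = x^2 + 3*x/2 - 35/2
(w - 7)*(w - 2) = w^2 - 9*w + 14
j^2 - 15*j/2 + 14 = (j - 4)*(j - 7/2)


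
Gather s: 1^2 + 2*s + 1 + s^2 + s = s^2 + 3*s + 2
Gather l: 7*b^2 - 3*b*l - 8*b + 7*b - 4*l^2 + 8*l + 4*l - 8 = 7*b^2 - b - 4*l^2 + l*(12 - 3*b) - 8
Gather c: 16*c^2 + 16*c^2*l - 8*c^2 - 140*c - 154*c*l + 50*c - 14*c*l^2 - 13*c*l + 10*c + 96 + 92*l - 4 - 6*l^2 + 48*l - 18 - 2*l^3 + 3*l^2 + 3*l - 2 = c^2*(16*l + 8) + c*(-14*l^2 - 167*l - 80) - 2*l^3 - 3*l^2 + 143*l + 72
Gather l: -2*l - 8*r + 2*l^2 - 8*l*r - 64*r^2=2*l^2 + l*(-8*r - 2) - 64*r^2 - 8*r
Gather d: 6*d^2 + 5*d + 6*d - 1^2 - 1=6*d^2 + 11*d - 2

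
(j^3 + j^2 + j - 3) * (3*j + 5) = 3*j^4 + 8*j^3 + 8*j^2 - 4*j - 15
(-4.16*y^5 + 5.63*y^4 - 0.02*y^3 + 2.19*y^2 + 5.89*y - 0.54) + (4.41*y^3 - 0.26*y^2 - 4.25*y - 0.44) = -4.16*y^5 + 5.63*y^4 + 4.39*y^3 + 1.93*y^2 + 1.64*y - 0.98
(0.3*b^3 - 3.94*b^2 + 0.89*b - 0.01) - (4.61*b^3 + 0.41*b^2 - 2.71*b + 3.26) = -4.31*b^3 - 4.35*b^2 + 3.6*b - 3.27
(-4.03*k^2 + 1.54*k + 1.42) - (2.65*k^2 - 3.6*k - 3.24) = -6.68*k^2 + 5.14*k + 4.66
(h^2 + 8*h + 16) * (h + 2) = h^3 + 10*h^2 + 32*h + 32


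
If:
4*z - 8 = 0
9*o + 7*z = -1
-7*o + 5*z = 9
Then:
No Solution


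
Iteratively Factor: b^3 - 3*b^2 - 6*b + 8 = (b - 1)*(b^2 - 2*b - 8) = (b - 1)*(b + 2)*(b - 4)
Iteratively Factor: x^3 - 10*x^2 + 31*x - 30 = (x - 2)*(x^2 - 8*x + 15) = (x - 5)*(x - 2)*(x - 3)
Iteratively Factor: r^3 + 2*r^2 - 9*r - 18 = (r + 2)*(r^2 - 9) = (r + 2)*(r + 3)*(r - 3)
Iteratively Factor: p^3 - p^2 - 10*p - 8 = (p + 1)*(p^2 - 2*p - 8) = (p + 1)*(p + 2)*(p - 4)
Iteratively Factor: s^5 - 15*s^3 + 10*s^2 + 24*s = (s - 2)*(s^4 + 2*s^3 - 11*s^2 - 12*s) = s*(s - 2)*(s^3 + 2*s^2 - 11*s - 12) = s*(s - 2)*(s + 1)*(s^2 + s - 12) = s*(s - 2)*(s + 1)*(s + 4)*(s - 3)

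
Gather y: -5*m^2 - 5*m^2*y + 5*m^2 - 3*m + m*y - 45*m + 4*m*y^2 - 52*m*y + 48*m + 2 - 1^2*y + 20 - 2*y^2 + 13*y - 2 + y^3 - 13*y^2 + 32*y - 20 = y^3 + y^2*(4*m - 15) + y*(-5*m^2 - 51*m + 44)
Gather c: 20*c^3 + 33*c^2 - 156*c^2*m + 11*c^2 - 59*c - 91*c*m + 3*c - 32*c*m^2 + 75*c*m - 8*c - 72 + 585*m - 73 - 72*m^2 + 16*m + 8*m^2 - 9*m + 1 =20*c^3 + c^2*(44 - 156*m) + c*(-32*m^2 - 16*m - 64) - 64*m^2 + 592*m - 144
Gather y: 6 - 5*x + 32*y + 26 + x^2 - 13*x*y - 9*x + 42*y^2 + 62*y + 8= x^2 - 14*x + 42*y^2 + y*(94 - 13*x) + 40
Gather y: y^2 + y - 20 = y^2 + y - 20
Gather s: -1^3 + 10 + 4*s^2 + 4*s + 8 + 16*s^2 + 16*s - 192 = 20*s^2 + 20*s - 175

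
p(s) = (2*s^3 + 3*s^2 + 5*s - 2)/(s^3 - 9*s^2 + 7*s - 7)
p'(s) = (-3*s^2 + 18*s - 7)*(2*s^3 + 3*s^2 + 5*s - 2)/(s^3 - 9*s^2 + 7*s - 7)^2 + (6*s^2 + 6*s + 5)/(s^3 - 9*s^2 + 7*s - 7) = 3*(-7*s^4 + 6*s^3 + 10*s^2 - 26*s - 7)/(s^6 - 18*s^5 + 95*s^4 - 140*s^3 + 175*s^2 - 98*s + 49)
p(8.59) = 66.88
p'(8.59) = -193.76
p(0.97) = -0.97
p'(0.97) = -1.17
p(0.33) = -0.01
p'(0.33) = -1.36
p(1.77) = -1.58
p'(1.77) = -0.58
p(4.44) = -3.87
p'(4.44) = -1.47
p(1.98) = -1.70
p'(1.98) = -0.56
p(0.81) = -0.76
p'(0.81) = -1.42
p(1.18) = -1.18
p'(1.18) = -0.89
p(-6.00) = 0.60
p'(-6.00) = -0.09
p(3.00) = -2.35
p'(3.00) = -0.75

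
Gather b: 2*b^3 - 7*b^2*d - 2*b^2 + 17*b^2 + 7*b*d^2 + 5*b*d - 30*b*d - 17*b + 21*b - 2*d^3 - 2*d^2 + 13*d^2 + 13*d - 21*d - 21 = 2*b^3 + b^2*(15 - 7*d) + b*(7*d^2 - 25*d + 4) - 2*d^3 + 11*d^2 - 8*d - 21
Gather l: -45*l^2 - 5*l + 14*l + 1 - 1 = -45*l^2 + 9*l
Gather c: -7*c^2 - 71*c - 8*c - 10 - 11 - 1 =-7*c^2 - 79*c - 22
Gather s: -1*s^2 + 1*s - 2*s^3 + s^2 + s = -2*s^3 + 2*s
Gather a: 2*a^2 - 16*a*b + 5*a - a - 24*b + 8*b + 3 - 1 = 2*a^2 + a*(4 - 16*b) - 16*b + 2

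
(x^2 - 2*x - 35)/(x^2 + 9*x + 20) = (x - 7)/(x + 4)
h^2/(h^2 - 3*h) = h/(h - 3)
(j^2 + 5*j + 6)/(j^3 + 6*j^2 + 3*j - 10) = (j + 3)/(j^2 + 4*j - 5)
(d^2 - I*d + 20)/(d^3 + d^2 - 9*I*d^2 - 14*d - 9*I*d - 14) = (d^2 - I*d + 20)/(d^3 + d^2*(1 - 9*I) - d*(14 + 9*I) - 14)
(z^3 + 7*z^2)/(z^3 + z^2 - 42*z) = z/(z - 6)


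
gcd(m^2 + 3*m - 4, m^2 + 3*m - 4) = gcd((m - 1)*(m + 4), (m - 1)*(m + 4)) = m^2 + 3*m - 4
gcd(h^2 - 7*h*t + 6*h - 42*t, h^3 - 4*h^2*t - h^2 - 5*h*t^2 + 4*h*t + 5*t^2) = 1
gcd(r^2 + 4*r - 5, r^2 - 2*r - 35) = r + 5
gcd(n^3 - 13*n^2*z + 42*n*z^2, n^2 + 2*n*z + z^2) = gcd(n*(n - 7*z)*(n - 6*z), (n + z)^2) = 1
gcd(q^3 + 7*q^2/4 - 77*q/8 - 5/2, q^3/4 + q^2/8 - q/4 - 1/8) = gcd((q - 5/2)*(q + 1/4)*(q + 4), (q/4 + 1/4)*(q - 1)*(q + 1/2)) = 1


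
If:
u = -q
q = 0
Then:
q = 0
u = 0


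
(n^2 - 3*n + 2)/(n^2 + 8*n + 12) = (n^2 - 3*n + 2)/(n^2 + 8*n + 12)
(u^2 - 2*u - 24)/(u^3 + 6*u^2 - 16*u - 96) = (u - 6)/(u^2 + 2*u - 24)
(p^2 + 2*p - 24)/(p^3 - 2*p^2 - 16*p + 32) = (p + 6)/(p^2 + 2*p - 8)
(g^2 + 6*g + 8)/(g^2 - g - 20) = (g + 2)/(g - 5)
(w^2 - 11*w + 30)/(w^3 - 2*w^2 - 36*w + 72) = (w - 5)/(w^2 + 4*w - 12)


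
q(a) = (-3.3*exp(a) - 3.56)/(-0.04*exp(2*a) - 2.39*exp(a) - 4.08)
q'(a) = (-3.3*exp(a) - 3.56)*(0.08*exp(2*a) + 2.39*exp(a))/(-0.04*exp(2*a) - 2.39*exp(a) - 4.08)^2 - 3.3*exp(a)/(-0.04*exp(2*a) - 2.39*exp(a) - 4.08) = (-0.132*exp(2*a) - 0.2848*exp(a) + 4.9556)*exp(a)/(0.0016*exp(4*a) + 0.1912*exp(3*a) + 6.0385*exp(2*a) + 19.5024*exp(a) + 16.6464)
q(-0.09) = 1.04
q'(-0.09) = 0.11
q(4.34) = 0.61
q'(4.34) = -0.34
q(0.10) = 1.06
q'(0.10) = 0.11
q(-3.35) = 0.88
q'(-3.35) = 0.01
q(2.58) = 1.11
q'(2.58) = -0.16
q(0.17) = 1.07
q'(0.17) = 0.11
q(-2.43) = 0.90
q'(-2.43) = 0.02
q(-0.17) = 1.04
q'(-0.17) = 0.10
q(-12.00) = 0.87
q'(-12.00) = 0.00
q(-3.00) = 0.89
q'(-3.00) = 0.01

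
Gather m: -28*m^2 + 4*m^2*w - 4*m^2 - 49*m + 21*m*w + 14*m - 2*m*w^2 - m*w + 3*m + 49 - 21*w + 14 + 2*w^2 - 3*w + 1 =m^2*(4*w - 32) + m*(-2*w^2 + 20*w - 32) + 2*w^2 - 24*w + 64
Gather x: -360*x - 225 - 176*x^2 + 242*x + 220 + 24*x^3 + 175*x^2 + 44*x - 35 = 24*x^3 - x^2 - 74*x - 40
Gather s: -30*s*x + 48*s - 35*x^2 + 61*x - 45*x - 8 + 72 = s*(48 - 30*x) - 35*x^2 + 16*x + 64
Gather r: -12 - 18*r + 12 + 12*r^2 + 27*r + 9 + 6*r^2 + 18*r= 18*r^2 + 27*r + 9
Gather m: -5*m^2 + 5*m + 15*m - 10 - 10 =-5*m^2 + 20*m - 20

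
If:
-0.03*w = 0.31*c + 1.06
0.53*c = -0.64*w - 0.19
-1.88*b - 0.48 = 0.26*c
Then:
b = 0.25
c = -3.69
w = 2.76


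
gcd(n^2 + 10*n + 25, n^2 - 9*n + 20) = 1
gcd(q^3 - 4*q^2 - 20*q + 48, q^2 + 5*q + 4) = q + 4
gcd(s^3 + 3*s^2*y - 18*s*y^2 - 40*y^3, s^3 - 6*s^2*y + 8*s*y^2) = -s + 4*y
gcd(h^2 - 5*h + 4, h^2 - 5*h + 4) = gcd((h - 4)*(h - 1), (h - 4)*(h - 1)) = h^2 - 5*h + 4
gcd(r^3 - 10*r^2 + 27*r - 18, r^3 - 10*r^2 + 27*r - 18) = r^3 - 10*r^2 + 27*r - 18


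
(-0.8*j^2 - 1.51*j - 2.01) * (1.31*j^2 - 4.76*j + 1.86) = -1.048*j^4 + 1.8299*j^3 + 3.0665*j^2 + 6.759*j - 3.7386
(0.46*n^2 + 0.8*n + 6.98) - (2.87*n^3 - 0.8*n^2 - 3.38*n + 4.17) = -2.87*n^3 + 1.26*n^2 + 4.18*n + 2.81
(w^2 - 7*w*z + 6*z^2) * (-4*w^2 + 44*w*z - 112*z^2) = -4*w^4 + 72*w^3*z - 444*w^2*z^2 + 1048*w*z^3 - 672*z^4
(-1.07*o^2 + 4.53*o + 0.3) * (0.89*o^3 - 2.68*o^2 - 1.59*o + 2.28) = -0.9523*o^5 + 6.8993*o^4 - 10.1721*o^3 - 10.4463*o^2 + 9.8514*o + 0.684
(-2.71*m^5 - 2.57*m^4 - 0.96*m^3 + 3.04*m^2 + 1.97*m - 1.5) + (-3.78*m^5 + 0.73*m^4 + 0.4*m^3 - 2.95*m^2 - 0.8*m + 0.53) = -6.49*m^5 - 1.84*m^4 - 0.56*m^3 + 0.0899999999999999*m^2 + 1.17*m - 0.97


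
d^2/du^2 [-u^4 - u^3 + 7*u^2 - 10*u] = -12*u^2 - 6*u + 14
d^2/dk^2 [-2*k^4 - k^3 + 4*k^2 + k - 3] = -24*k^2 - 6*k + 8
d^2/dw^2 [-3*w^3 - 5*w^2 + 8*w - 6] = -18*w - 10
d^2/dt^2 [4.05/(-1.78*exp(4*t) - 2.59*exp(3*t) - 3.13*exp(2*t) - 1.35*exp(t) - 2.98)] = (-4.05*(7.12*exp(3*t) + 7.77*exp(2*t) + 6.26*exp(t) + 1.35)*(14.24*exp(3*t) + 15.54*exp(2*t) + 12.52*exp(t) + 2.7)*exp(t) + (115.344*exp(3*t) + 94.4055*exp(2*t) + 50.706*exp(t) + 5.4675)*(1.78*exp(4*t) + 2.59*exp(3*t) + 3.13*exp(2*t) + 1.35*exp(t) + 2.98))*exp(t)/(1.78*exp(4*t) + 2.59*exp(3*t) + 3.13*exp(2*t) + 1.35*exp(t) + 2.98)^3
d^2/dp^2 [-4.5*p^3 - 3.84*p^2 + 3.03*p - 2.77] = -27.0*p - 7.68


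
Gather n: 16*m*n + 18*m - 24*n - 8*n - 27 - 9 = 18*m + n*(16*m - 32) - 36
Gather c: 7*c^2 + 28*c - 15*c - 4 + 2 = 7*c^2 + 13*c - 2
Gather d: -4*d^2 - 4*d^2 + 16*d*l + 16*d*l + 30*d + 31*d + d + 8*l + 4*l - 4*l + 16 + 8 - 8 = -8*d^2 + d*(32*l + 62) + 8*l + 16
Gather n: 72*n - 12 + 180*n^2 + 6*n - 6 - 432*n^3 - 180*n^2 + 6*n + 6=-432*n^3 + 84*n - 12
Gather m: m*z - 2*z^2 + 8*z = m*z - 2*z^2 + 8*z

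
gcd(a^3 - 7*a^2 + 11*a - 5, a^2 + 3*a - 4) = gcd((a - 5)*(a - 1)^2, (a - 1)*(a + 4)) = a - 1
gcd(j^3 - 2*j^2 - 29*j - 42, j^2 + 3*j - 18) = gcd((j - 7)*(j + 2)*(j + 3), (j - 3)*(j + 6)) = 1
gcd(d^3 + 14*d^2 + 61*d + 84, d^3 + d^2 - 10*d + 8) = d + 4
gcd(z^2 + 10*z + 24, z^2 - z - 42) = z + 6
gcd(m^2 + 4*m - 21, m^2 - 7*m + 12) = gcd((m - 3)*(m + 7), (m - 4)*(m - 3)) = m - 3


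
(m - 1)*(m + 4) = m^2 + 3*m - 4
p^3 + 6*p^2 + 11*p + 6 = (p + 1)*(p + 2)*(p + 3)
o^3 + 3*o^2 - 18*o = o*(o - 3)*(o + 6)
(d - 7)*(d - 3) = d^2 - 10*d + 21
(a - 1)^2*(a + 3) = a^3 + a^2 - 5*a + 3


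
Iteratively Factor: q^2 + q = (q + 1)*(q)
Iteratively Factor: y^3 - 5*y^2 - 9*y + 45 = (y - 5)*(y^2 - 9) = (y - 5)*(y - 3)*(y + 3)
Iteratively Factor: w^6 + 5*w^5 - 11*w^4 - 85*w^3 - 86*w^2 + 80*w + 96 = (w + 3)*(w^5 + 2*w^4 - 17*w^3 - 34*w^2 + 16*w + 32) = (w + 2)*(w + 3)*(w^4 - 17*w^2 + 16) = (w + 1)*(w + 2)*(w + 3)*(w^3 - w^2 - 16*w + 16) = (w + 1)*(w + 2)*(w + 3)*(w + 4)*(w^2 - 5*w + 4) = (w - 4)*(w + 1)*(w + 2)*(w + 3)*(w + 4)*(w - 1)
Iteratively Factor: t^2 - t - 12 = (t + 3)*(t - 4)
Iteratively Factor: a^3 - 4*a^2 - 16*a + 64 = (a - 4)*(a^2 - 16) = (a - 4)*(a + 4)*(a - 4)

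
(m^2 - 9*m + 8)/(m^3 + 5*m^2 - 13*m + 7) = (m - 8)/(m^2 + 6*m - 7)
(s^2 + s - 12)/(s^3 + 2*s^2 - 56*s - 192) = (s - 3)/(s^2 - 2*s - 48)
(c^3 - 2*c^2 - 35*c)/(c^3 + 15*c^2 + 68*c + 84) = c*(c^2 - 2*c - 35)/(c^3 + 15*c^2 + 68*c + 84)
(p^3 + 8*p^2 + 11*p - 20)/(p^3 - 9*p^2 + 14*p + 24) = (p^3 + 8*p^2 + 11*p - 20)/(p^3 - 9*p^2 + 14*p + 24)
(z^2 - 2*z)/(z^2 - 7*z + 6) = z*(z - 2)/(z^2 - 7*z + 6)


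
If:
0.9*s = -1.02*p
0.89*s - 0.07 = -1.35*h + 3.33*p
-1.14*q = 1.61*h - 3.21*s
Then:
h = 0.0518518518518519 - 2.83572984749455*s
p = -0.882352941176471*s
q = 6.82063601268968*s - 0.0732293697205978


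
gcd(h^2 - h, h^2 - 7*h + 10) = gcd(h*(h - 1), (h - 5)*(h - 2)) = 1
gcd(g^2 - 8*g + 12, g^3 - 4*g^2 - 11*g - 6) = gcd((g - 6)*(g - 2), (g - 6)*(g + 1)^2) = g - 6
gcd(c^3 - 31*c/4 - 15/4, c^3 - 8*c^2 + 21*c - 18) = c - 3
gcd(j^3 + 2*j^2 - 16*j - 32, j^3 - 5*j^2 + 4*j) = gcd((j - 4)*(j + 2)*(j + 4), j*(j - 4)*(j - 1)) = j - 4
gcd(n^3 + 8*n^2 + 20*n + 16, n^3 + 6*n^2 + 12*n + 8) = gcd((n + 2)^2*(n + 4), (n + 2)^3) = n^2 + 4*n + 4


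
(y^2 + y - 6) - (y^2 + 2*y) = -y - 6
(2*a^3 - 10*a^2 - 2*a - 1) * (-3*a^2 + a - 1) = -6*a^5 + 32*a^4 - 6*a^3 + 11*a^2 + a + 1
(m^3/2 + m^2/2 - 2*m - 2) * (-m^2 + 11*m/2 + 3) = -m^5/2 + 9*m^4/4 + 25*m^3/4 - 15*m^2/2 - 17*m - 6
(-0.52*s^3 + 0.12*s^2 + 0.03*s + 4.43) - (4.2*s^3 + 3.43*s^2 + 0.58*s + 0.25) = -4.72*s^3 - 3.31*s^2 - 0.55*s + 4.18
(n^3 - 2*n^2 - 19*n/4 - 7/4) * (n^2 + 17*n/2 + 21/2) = n^5 + 13*n^4/2 - 45*n^3/4 - 505*n^2/8 - 259*n/4 - 147/8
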